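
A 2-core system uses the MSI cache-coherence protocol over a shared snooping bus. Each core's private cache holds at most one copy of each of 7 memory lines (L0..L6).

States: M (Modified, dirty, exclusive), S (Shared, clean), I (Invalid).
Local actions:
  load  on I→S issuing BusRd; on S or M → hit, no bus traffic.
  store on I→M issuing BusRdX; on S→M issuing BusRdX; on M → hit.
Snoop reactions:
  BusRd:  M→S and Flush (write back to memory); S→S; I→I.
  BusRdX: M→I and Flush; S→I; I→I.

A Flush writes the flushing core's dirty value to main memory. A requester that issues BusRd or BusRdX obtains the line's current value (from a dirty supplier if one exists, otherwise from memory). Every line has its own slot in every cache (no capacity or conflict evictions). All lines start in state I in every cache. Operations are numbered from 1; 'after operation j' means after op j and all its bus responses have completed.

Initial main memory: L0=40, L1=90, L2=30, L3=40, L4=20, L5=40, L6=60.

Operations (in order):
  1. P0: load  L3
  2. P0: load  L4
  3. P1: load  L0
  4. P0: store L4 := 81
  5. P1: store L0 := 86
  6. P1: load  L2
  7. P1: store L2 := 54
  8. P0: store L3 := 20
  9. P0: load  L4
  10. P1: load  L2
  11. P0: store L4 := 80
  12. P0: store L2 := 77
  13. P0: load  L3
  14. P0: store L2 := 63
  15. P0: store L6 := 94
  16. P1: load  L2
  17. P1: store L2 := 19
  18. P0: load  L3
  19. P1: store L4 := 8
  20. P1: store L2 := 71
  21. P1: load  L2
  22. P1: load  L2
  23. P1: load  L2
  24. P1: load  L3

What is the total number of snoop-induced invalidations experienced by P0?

[1] P0: load  L3 | P0:S(40), P1:I | bus: BusRd
[2] P0: load  L4 | P0:S(20), P1:I | bus: BusRd
[3] P1: load  L0 | P0:I, P1:S(40) | bus: BusRd
[4] P0: store L4 := 81 | P0:M(81), P1:I | bus: BusRdX
[5] P1: store L0 := 86 | P0:I, P1:M(86) | bus: BusRdX
[6] P1: load  L2 | P0:I, P1:S(30) | bus: BusRd
[7] P1: store L2 := 54 | P0:I, P1:M(54) | bus: BusRdX
[8] P0: store L3 := 20 | P0:M(20), P1:I | bus: BusRdX
[9] P0: load  L4 | P0:M(81), P1:I | bus: none
[10] P1: load  L2 | P0:I, P1:M(54) | bus: none
[11] P0: store L4 := 80 | P0:M(80), P1:I | bus: none
[12] P0: store L2 := 77 | P0:M(77), P1:I | bus: BusRdX,Flush
[13] P0: load  L3 | P0:M(20), P1:I | bus: none
[14] P0: store L2 := 63 | P0:M(63), P1:I | bus: none
[15] P0: store L6 := 94 | P0:M(94), P1:I | bus: BusRdX
[16] P1: load  L2 | P0:S(63), P1:S(63) | bus: BusRd,Flush
[17] P1: store L2 := 19 | P0:I, P1:M(19) | bus: BusRdX
[18] P0: load  L3 | P0:M(20), P1:I | bus: none
[19] P1: store L4 := 8 | P0:I, P1:M(8) | bus: BusRdX,Flush
[20] P1: store L2 := 71 | P0:I, P1:M(71) | bus: none
[21] P1: load  L2 | P0:I, P1:M(71) | bus: none
[22] P1: load  L2 | P0:I, P1:M(71) | bus: none
[23] P1: load  L2 | P0:I, P1:M(71) | bus: none
[24] P1: load  L3 | P0:S(20), P1:S(20) | bus: BusRd,Flush

invalidations = 2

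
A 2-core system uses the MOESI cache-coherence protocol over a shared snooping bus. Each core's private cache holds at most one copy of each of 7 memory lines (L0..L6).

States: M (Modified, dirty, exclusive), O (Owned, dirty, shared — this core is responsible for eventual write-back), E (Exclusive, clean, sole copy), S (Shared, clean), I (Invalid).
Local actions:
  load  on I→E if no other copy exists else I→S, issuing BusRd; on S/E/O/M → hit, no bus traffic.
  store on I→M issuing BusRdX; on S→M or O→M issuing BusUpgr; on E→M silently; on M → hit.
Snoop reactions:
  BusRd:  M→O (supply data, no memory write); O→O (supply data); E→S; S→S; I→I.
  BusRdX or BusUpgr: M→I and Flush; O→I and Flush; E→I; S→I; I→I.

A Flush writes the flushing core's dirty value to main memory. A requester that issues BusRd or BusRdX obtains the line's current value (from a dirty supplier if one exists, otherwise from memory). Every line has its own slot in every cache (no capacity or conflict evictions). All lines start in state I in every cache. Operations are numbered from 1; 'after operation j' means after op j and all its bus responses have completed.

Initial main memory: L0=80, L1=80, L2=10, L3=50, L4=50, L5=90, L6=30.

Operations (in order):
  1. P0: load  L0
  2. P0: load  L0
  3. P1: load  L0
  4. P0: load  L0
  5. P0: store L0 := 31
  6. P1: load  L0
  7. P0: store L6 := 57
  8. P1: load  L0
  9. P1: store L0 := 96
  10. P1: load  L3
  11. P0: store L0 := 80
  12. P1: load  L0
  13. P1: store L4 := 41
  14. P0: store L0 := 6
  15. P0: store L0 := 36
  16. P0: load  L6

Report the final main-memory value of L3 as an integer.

memory[L3] = 50

step 1: P0: load  L0  ⟶  EI  (L0)  txn=BusRd  M[L0]=80
step 2: P0: load  L0  ⟶  EI  (L0)  txn=∅  M[L0]=80
step 3: P1: load  L0  ⟶  SS  (L0)  txn=BusRd  M[L0]=80
step 4: P0: load  L0  ⟶  SS  (L0)  txn=∅  M[L0]=80
step 5: P0: store L0 := 31  ⟶  MI  (L0)  txn=BusUpgr  M[L0]=80
step 6: P1: load  L0  ⟶  OS  (L0)  txn=BusRd  M[L0]=80
step 7: P0: store L6 := 57  ⟶  MI  (L6)  txn=BusRdX  M[L6]=30
step 8: P1: load  L0  ⟶  OS  (L0)  txn=∅  M[L0]=80
step 9: P1: store L0 := 96  ⟶  IM  (L0)  txn=BusUpgr+Flush  M[L0]=31
step 10: P1: load  L3  ⟶  IE  (L3)  txn=BusRd  M[L3]=50
step 11: P0: store L0 := 80  ⟶  MI  (L0)  txn=BusRdX+Flush  M[L0]=96
step 12: P1: load  L0  ⟶  OS  (L0)  txn=BusRd  M[L0]=96
step 13: P1: store L4 := 41  ⟶  IM  (L4)  txn=BusRdX  M[L4]=50
step 14: P0: store L0 := 6  ⟶  MI  (L0)  txn=BusUpgr  M[L0]=96
step 15: P0: store L0 := 36  ⟶  MI  (L0)  txn=∅  M[L0]=96
step 16: P0: load  L6  ⟶  MI  (L6)  txn=∅  M[L6]=30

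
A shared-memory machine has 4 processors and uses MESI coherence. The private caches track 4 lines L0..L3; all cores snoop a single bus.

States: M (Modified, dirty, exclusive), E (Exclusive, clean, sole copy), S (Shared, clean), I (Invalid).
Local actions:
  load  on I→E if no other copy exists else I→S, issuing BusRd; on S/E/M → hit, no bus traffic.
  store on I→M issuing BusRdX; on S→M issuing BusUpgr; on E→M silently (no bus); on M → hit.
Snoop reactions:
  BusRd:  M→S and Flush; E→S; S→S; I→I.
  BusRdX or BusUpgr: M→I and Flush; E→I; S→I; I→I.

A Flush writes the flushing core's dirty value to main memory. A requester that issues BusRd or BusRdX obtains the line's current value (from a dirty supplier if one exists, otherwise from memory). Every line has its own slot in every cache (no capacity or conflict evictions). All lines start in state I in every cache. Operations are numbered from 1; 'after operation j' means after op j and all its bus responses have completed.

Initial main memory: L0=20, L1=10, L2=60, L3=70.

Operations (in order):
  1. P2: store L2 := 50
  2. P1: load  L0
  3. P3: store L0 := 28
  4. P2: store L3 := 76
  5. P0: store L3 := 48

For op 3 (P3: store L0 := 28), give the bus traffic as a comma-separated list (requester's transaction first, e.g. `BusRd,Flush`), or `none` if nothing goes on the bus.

  op1 P2: store L2 := 50 → I/I/M/I on L2; bus BusRdX; mem=60
  op2 P1: load  L0 → I/E/I/I on L0; bus BusRd; mem=20
  op3 P3: store L0 := 28 → I/I/I/M on L0; bus BusRdX; mem=20
  op4 P2: store L3 := 76 → I/I/M/I on L3; bus BusRdX; mem=70
  op5 P0: store L3 := 48 → M/I/I/I on L3; bus BusRdX Flush; mem=76

bus = BusRdX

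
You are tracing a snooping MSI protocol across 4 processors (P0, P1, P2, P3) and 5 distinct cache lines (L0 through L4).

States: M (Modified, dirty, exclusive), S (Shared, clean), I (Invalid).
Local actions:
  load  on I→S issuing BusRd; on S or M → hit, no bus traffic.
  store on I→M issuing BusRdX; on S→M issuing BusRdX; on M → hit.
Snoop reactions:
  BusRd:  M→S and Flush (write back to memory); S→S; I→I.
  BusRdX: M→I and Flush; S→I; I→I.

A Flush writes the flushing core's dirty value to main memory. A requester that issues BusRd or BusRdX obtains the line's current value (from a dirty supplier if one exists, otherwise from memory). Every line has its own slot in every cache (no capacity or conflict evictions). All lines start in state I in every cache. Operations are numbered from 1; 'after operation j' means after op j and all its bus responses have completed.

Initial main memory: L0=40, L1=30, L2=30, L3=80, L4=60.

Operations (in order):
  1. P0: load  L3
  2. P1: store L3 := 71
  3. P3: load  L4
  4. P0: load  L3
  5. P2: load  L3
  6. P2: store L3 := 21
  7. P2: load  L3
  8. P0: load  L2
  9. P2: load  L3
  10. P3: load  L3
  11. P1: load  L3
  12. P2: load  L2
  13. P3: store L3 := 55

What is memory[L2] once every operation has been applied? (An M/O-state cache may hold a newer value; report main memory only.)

step 1: P0: load  L3  ⟶  SIII  (L3)  txn=BusRd  M[L3]=80
step 2: P1: store L3 := 71  ⟶  IMII  (L3)  txn=BusRdX  M[L3]=80
step 3: P3: load  L4  ⟶  IIIS  (L4)  txn=BusRd  M[L4]=60
step 4: P0: load  L3  ⟶  SSII  (L3)  txn=BusRd+Flush  M[L3]=71
step 5: P2: load  L3  ⟶  SSSI  (L3)  txn=BusRd  M[L3]=71
step 6: P2: store L3 := 21  ⟶  IIMI  (L3)  txn=BusRdX  M[L3]=71
step 7: P2: load  L3  ⟶  IIMI  (L3)  txn=∅  M[L3]=71
step 8: P0: load  L2  ⟶  SIII  (L2)  txn=BusRd  M[L2]=30
step 9: P2: load  L3  ⟶  IIMI  (L3)  txn=∅  M[L3]=71
step 10: P3: load  L3  ⟶  IISS  (L3)  txn=BusRd+Flush  M[L3]=21
step 11: P1: load  L3  ⟶  ISSS  (L3)  txn=BusRd  M[L3]=21
step 12: P2: load  L2  ⟶  SISI  (L2)  txn=BusRd  M[L2]=30
step 13: P3: store L3 := 55  ⟶  IIIM  (L3)  txn=BusRdX  M[L3]=21

memory[L2] = 30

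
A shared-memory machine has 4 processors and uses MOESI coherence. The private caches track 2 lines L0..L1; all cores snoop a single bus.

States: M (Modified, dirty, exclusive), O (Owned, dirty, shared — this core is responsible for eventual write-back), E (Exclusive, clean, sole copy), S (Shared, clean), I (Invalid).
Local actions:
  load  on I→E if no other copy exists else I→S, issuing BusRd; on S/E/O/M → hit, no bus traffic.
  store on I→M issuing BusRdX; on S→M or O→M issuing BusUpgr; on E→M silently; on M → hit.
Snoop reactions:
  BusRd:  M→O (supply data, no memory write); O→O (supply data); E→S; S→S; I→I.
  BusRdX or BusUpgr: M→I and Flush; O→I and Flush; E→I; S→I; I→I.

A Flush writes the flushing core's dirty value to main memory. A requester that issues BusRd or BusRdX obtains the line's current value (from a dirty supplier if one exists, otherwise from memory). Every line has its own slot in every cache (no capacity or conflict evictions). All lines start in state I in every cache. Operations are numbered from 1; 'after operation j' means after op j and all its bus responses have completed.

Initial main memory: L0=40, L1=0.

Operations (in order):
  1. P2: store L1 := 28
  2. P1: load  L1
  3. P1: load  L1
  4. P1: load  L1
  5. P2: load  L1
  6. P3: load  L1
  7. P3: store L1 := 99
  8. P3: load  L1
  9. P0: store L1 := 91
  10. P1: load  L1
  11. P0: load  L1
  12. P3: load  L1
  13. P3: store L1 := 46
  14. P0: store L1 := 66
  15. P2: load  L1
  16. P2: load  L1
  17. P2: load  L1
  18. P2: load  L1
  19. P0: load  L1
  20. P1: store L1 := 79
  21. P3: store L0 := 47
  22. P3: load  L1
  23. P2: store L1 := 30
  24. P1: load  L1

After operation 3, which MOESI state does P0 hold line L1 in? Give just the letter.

  op1 P2: store L1 := 28 → I/I/M/I on L1; bus BusRdX; mem=0
  op2 P1: load  L1 → I/S/O/I on L1; bus BusRd; mem=0
  op3 P1: load  L1 → I/S/O/I on L1; bus (none); mem=0
  op4 P1: load  L1 → I/S/O/I on L1; bus (none); mem=0
  op5 P2: load  L1 → I/S/O/I on L1; bus (none); mem=0
  op6 P3: load  L1 → I/S/O/S on L1; bus BusRd; mem=0
  op7 P3: store L1 := 99 → I/I/I/M on L1; bus BusUpgr Flush; mem=28
  op8 P3: load  L1 → I/I/I/M on L1; bus (none); mem=28
  op9 P0: store L1 := 91 → M/I/I/I on L1; bus BusRdX Flush; mem=99
  op10 P1: load  L1 → O/S/I/I on L1; bus BusRd; mem=99
  op11 P0: load  L1 → O/S/I/I on L1; bus (none); mem=99
  op12 P3: load  L1 → O/S/I/S on L1; bus BusRd; mem=99
  op13 P3: store L1 := 46 → I/I/I/M on L1; bus BusUpgr Flush; mem=91
  op14 P0: store L1 := 66 → M/I/I/I on L1; bus BusRdX Flush; mem=46
  op15 P2: load  L1 → O/I/S/I on L1; bus BusRd; mem=46
  op16 P2: load  L1 → O/I/S/I on L1; bus (none); mem=46
  op17 P2: load  L1 → O/I/S/I on L1; bus (none); mem=46
  op18 P2: load  L1 → O/I/S/I on L1; bus (none); mem=46
  op19 P0: load  L1 → O/I/S/I on L1; bus (none); mem=46
  op20 P1: store L1 := 79 → I/M/I/I on L1; bus BusRdX Flush; mem=66
  op21 P3: store L0 := 47 → I/I/I/M on L0; bus BusRdX; mem=40
  op22 P3: load  L1 → I/O/I/S on L1; bus BusRd; mem=66
  op23 P2: store L1 := 30 → I/I/M/I on L1; bus BusRdX Flush; mem=79
  op24 P1: load  L1 → I/S/O/I on L1; bus BusRd; mem=79

state = I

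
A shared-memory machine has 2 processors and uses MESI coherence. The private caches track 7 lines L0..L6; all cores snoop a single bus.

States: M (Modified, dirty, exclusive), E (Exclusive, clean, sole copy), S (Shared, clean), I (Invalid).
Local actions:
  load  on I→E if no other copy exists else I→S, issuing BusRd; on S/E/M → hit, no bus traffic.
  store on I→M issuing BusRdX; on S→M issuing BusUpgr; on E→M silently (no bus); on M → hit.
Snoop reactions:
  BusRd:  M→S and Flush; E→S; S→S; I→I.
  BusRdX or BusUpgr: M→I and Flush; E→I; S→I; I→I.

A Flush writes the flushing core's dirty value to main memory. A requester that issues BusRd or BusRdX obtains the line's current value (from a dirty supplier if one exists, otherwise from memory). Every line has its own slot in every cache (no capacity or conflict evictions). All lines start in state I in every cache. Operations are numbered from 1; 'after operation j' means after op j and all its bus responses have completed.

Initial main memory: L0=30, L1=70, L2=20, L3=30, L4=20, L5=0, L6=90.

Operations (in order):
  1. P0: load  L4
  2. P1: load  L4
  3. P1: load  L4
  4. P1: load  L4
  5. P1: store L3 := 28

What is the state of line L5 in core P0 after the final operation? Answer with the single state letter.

[1] P0: load  L4 | P0:E(20), P1:I | bus: BusRd
[2] P1: load  L4 | P0:S(20), P1:S(20) | bus: BusRd
[3] P1: load  L4 | P0:S(20), P1:S(20) | bus: none
[4] P1: load  L4 | P0:S(20), P1:S(20) | bus: none
[5] P1: store L3 := 28 | P0:I, P1:M(28) | bus: BusRdX

state = I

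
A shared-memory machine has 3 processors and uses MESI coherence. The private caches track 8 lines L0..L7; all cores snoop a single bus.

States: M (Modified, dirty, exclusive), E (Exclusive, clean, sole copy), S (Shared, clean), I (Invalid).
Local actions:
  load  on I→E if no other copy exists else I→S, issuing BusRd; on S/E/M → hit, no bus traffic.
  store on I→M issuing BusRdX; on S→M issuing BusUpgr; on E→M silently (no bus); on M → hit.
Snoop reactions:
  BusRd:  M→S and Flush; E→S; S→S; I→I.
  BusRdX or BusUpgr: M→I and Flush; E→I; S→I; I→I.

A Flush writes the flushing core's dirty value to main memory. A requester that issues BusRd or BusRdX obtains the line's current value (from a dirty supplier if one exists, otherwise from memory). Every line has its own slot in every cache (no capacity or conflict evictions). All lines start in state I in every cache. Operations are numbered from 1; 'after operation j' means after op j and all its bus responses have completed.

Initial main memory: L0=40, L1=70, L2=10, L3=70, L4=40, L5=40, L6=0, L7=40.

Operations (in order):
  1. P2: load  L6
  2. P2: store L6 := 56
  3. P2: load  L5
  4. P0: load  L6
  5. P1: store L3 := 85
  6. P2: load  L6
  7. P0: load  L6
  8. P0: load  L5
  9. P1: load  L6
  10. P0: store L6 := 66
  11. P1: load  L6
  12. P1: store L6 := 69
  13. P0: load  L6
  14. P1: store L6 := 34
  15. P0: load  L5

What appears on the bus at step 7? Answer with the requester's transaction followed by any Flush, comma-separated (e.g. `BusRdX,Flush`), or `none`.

step 1: P2: load  L6  ⟶  IIE  (L6)  txn=BusRd  M[L6]=0
step 2: P2: store L6 := 56  ⟶  IIM  (L6)  txn=∅  M[L6]=0
step 3: P2: load  L5  ⟶  IIE  (L5)  txn=BusRd  M[L5]=40
step 4: P0: load  L6  ⟶  SIS  (L6)  txn=BusRd+Flush  M[L6]=56
step 5: P1: store L3 := 85  ⟶  IMI  (L3)  txn=BusRdX  M[L3]=70
step 6: P2: load  L6  ⟶  SIS  (L6)  txn=∅  M[L6]=56
step 7: P0: load  L6  ⟶  SIS  (L6)  txn=∅  M[L6]=56
step 8: P0: load  L5  ⟶  SIS  (L5)  txn=BusRd  M[L5]=40
step 9: P1: load  L6  ⟶  SSS  (L6)  txn=BusRd  M[L6]=56
step 10: P0: store L6 := 66  ⟶  MII  (L6)  txn=BusUpgr  M[L6]=56
step 11: P1: load  L6  ⟶  SSI  (L6)  txn=BusRd+Flush  M[L6]=66
step 12: P1: store L6 := 69  ⟶  IMI  (L6)  txn=BusUpgr  M[L6]=66
step 13: P0: load  L6  ⟶  SSI  (L6)  txn=BusRd+Flush  M[L6]=69
step 14: P1: store L6 := 34  ⟶  IMI  (L6)  txn=BusUpgr  M[L6]=69
step 15: P0: load  L5  ⟶  SIS  (L5)  txn=∅  M[L5]=40

bus = none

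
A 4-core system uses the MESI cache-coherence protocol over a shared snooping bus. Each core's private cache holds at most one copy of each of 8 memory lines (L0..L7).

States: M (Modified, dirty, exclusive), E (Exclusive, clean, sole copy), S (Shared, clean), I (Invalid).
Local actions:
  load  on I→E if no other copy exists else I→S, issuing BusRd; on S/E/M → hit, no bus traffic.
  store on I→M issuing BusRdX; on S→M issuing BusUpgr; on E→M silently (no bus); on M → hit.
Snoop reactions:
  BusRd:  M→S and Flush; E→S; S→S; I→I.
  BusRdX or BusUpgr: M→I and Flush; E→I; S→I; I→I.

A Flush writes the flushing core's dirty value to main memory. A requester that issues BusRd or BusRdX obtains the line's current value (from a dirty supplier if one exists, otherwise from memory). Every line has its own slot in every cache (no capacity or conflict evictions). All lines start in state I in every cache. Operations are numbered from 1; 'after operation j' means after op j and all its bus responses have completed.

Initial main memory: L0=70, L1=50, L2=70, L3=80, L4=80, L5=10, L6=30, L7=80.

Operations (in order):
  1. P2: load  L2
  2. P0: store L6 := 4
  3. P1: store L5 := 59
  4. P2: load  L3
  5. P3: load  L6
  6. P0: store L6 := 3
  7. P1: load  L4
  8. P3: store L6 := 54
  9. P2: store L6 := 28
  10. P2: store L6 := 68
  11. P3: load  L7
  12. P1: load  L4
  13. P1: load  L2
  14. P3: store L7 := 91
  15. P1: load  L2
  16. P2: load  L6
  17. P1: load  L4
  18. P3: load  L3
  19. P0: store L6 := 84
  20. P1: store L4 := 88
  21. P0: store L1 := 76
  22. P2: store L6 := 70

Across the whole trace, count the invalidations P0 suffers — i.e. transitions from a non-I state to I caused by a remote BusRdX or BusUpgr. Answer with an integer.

step 1: P2: load  L2  ⟶  IIEI  (L2)  txn=BusRd  M[L2]=70
step 2: P0: store L6 := 4  ⟶  MIII  (L6)  txn=BusRdX  M[L6]=30
step 3: P1: store L5 := 59  ⟶  IMII  (L5)  txn=BusRdX  M[L5]=10
step 4: P2: load  L3  ⟶  IIEI  (L3)  txn=BusRd  M[L3]=80
step 5: P3: load  L6  ⟶  SIIS  (L6)  txn=BusRd+Flush  M[L6]=4
step 6: P0: store L6 := 3  ⟶  MIII  (L6)  txn=BusUpgr  M[L6]=4
step 7: P1: load  L4  ⟶  IEII  (L4)  txn=BusRd  M[L4]=80
step 8: P3: store L6 := 54  ⟶  IIIM  (L6)  txn=BusRdX+Flush  M[L6]=3
step 9: P2: store L6 := 28  ⟶  IIMI  (L6)  txn=BusRdX+Flush  M[L6]=54
step 10: P2: store L6 := 68  ⟶  IIMI  (L6)  txn=∅  M[L6]=54
step 11: P3: load  L7  ⟶  IIIE  (L7)  txn=BusRd  M[L7]=80
step 12: P1: load  L4  ⟶  IEII  (L4)  txn=∅  M[L4]=80
step 13: P1: load  L2  ⟶  ISSI  (L2)  txn=BusRd  M[L2]=70
step 14: P3: store L7 := 91  ⟶  IIIM  (L7)  txn=∅  M[L7]=80
step 15: P1: load  L2  ⟶  ISSI  (L2)  txn=∅  M[L2]=70
step 16: P2: load  L6  ⟶  IIMI  (L6)  txn=∅  M[L6]=54
step 17: P1: load  L4  ⟶  IEII  (L4)  txn=∅  M[L4]=80
step 18: P3: load  L3  ⟶  IISS  (L3)  txn=BusRd  M[L3]=80
step 19: P0: store L6 := 84  ⟶  MIII  (L6)  txn=BusRdX+Flush  M[L6]=68
step 20: P1: store L4 := 88  ⟶  IMII  (L4)  txn=∅  M[L4]=80
step 21: P0: store L1 := 76  ⟶  MIII  (L1)  txn=BusRdX  M[L1]=50
step 22: P2: store L6 := 70  ⟶  IIMI  (L6)  txn=BusRdX+Flush  M[L6]=84

invalidations = 2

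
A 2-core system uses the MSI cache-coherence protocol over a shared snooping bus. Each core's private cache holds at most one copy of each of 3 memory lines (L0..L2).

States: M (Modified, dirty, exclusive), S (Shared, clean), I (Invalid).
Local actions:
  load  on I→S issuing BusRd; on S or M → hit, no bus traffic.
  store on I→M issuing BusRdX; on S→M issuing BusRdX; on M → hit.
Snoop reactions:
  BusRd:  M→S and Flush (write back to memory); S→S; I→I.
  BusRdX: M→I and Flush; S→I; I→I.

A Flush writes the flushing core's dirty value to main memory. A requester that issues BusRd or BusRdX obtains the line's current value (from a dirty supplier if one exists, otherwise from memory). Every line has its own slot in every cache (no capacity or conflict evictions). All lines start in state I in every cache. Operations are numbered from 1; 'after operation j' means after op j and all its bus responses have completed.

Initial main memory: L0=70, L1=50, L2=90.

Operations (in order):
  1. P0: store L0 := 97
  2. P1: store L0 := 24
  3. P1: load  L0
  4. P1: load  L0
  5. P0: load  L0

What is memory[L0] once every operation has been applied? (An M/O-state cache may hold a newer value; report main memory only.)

step 1: P0: store L0 := 97  ⟶  MI  (L0)  txn=BusRdX  M[L0]=70
step 2: P1: store L0 := 24  ⟶  IM  (L0)  txn=BusRdX+Flush  M[L0]=97
step 3: P1: load  L0  ⟶  IM  (L0)  txn=∅  M[L0]=97
step 4: P1: load  L0  ⟶  IM  (L0)  txn=∅  M[L0]=97
step 5: P0: load  L0  ⟶  SS  (L0)  txn=BusRd+Flush  M[L0]=24

memory[L0] = 24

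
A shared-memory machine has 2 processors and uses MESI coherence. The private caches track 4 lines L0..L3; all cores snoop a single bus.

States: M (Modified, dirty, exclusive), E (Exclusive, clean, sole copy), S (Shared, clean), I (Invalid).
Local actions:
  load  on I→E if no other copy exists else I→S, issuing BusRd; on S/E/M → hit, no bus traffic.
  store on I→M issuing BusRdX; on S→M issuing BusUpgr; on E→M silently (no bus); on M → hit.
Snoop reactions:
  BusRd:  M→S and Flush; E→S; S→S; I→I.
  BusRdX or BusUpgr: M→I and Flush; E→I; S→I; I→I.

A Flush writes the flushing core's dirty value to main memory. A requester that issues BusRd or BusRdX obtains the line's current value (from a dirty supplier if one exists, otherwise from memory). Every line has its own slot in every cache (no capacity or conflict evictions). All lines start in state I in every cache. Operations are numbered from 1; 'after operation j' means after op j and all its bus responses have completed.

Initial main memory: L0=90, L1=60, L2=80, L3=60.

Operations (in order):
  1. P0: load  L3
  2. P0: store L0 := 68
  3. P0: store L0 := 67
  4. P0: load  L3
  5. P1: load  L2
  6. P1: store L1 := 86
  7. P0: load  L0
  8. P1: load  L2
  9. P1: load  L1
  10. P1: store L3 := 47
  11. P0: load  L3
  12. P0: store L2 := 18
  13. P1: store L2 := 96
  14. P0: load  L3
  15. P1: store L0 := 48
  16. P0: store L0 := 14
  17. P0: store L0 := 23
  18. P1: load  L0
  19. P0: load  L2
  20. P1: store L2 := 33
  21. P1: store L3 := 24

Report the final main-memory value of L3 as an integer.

step 1: P0: load  L3  ⟶  EI  (L3)  txn=BusRd  M[L3]=60
step 2: P0: store L0 := 68  ⟶  MI  (L0)  txn=BusRdX  M[L0]=90
step 3: P0: store L0 := 67  ⟶  MI  (L0)  txn=∅  M[L0]=90
step 4: P0: load  L3  ⟶  EI  (L3)  txn=∅  M[L3]=60
step 5: P1: load  L2  ⟶  IE  (L2)  txn=BusRd  M[L2]=80
step 6: P1: store L1 := 86  ⟶  IM  (L1)  txn=BusRdX  M[L1]=60
step 7: P0: load  L0  ⟶  MI  (L0)  txn=∅  M[L0]=90
step 8: P1: load  L2  ⟶  IE  (L2)  txn=∅  M[L2]=80
step 9: P1: load  L1  ⟶  IM  (L1)  txn=∅  M[L1]=60
step 10: P1: store L3 := 47  ⟶  IM  (L3)  txn=BusRdX  M[L3]=60
step 11: P0: load  L3  ⟶  SS  (L3)  txn=BusRd+Flush  M[L3]=47
step 12: P0: store L2 := 18  ⟶  MI  (L2)  txn=BusRdX  M[L2]=80
step 13: P1: store L2 := 96  ⟶  IM  (L2)  txn=BusRdX+Flush  M[L2]=18
step 14: P0: load  L3  ⟶  SS  (L3)  txn=∅  M[L3]=47
step 15: P1: store L0 := 48  ⟶  IM  (L0)  txn=BusRdX+Flush  M[L0]=67
step 16: P0: store L0 := 14  ⟶  MI  (L0)  txn=BusRdX+Flush  M[L0]=48
step 17: P0: store L0 := 23  ⟶  MI  (L0)  txn=∅  M[L0]=48
step 18: P1: load  L0  ⟶  SS  (L0)  txn=BusRd+Flush  M[L0]=23
step 19: P0: load  L2  ⟶  SS  (L2)  txn=BusRd+Flush  M[L2]=96
step 20: P1: store L2 := 33  ⟶  IM  (L2)  txn=BusUpgr  M[L2]=96
step 21: P1: store L3 := 24  ⟶  IM  (L3)  txn=BusUpgr  M[L3]=47

memory[L3] = 47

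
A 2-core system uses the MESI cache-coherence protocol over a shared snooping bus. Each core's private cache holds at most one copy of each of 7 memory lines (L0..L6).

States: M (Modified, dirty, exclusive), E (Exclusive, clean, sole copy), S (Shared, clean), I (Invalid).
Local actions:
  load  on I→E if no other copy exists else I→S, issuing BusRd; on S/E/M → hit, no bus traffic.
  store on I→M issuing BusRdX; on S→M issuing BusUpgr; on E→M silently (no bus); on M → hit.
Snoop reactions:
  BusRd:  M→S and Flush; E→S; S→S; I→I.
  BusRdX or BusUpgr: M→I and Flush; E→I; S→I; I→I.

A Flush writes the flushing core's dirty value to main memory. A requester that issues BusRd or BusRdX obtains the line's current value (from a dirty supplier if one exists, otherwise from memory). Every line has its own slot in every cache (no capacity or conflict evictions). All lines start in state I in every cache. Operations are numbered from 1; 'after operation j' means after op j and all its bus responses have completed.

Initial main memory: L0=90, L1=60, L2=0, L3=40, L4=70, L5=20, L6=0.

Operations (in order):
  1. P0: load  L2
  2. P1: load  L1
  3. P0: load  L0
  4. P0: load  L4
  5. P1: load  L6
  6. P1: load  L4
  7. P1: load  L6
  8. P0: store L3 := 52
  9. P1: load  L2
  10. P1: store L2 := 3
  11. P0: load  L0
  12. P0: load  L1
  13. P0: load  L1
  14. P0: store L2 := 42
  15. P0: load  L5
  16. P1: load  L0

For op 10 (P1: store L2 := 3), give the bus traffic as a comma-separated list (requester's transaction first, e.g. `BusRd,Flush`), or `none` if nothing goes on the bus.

bus = BusUpgr

[1] P0: load  L2 | P0:E(0), P1:I | bus: BusRd
[2] P1: load  L1 | P0:I, P1:E(60) | bus: BusRd
[3] P0: load  L0 | P0:E(90), P1:I | bus: BusRd
[4] P0: load  L4 | P0:E(70), P1:I | bus: BusRd
[5] P1: load  L6 | P0:I, P1:E(0) | bus: BusRd
[6] P1: load  L4 | P0:S(70), P1:S(70) | bus: BusRd
[7] P1: load  L6 | P0:I, P1:E(0) | bus: none
[8] P0: store L3 := 52 | P0:M(52), P1:I | bus: BusRdX
[9] P1: load  L2 | P0:S(0), P1:S(0) | bus: BusRd
[10] P1: store L2 := 3 | P0:I, P1:M(3) | bus: BusUpgr
[11] P0: load  L0 | P0:E(90), P1:I | bus: none
[12] P0: load  L1 | P0:S(60), P1:S(60) | bus: BusRd
[13] P0: load  L1 | P0:S(60), P1:S(60) | bus: none
[14] P0: store L2 := 42 | P0:M(42), P1:I | bus: BusRdX,Flush
[15] P0: load  L5 | P0:E(20), P1:I | bus: BusRd
[16] P1: load  L0 | P0:S(90), P1:S(90) | bus: BusRd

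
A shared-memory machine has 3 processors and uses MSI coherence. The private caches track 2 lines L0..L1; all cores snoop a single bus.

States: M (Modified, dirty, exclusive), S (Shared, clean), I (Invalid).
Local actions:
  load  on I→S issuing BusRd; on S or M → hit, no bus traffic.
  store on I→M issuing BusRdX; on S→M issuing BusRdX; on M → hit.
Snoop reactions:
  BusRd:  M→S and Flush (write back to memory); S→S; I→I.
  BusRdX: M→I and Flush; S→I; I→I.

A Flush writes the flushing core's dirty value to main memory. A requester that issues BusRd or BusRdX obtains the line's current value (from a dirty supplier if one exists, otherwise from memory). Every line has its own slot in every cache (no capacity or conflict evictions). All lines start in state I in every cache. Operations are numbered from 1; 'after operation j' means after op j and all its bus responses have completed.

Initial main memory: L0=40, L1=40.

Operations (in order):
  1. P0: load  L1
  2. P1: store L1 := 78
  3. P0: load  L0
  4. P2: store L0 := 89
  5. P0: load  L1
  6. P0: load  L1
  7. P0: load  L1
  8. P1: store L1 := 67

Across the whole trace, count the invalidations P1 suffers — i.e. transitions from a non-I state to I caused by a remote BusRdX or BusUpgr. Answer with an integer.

invalidations = 0

  op1 P0: load  L1 → S/I/I on L1; bus BusRd; mem=40
  op2 P1: store L1 := 78 → I/M/I on L1; bus BusRdX; mem=40
  op3 P0: load  L0 → S/I/I on L0; bus BusRd; mem=40
  op4 P2: store L0 := 89 → I/I/M on L0; bus BusRdX; mem=40
  op5 P0: load  L1 → S/S/I on L1; bus BusRd Flush; mem=78
  op6 P0: load  L1 → S/S/I on L1; bus (none); mem=78
  op7 P0: load  L1 → S/S/I on L1; bus (none); mem=78
  op8 P1: store L1 := 67 → I/M/I on L1; bus BusRdX; mem=78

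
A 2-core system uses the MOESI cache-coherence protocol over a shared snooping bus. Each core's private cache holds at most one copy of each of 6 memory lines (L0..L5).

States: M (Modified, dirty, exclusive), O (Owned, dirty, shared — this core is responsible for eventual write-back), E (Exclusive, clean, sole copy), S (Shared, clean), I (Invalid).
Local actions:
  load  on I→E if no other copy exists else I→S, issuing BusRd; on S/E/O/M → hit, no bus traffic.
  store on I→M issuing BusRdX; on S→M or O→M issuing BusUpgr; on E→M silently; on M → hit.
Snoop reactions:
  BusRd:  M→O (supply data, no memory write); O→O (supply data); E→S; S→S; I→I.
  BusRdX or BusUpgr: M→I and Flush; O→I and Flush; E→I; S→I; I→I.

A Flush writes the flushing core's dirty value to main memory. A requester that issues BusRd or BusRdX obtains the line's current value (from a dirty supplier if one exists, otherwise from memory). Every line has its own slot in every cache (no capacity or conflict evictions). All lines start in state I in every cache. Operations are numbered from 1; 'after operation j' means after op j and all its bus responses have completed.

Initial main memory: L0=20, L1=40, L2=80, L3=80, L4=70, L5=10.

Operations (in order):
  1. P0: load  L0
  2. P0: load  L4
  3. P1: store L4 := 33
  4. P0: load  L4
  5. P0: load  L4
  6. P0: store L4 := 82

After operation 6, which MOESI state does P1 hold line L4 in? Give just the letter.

state = I

step 1: P0: load  L0  ⟶  EI  (L0)  txn=BusRd  M[L0]=20
step 2: P0: load  L4  ⟶  EI  (L4)  txn=BusRd  M[L4]=70
step 3: P1: store L4 := 33  ⟶  IM  (L4)  txn=BusRdX  M[L4]=70
step 4: P0: load  L4  ⟶  SO  (L4)  txn=BusRd  M[L4]=70
step 5: P0: load  L4  ⟶  SO  (L4)  txn=∅  M[L4]=70
step 6: P0: store L4 := 82  ⟶  MI  (L4)  txn=BusUpgr+Flush  M[L4]=33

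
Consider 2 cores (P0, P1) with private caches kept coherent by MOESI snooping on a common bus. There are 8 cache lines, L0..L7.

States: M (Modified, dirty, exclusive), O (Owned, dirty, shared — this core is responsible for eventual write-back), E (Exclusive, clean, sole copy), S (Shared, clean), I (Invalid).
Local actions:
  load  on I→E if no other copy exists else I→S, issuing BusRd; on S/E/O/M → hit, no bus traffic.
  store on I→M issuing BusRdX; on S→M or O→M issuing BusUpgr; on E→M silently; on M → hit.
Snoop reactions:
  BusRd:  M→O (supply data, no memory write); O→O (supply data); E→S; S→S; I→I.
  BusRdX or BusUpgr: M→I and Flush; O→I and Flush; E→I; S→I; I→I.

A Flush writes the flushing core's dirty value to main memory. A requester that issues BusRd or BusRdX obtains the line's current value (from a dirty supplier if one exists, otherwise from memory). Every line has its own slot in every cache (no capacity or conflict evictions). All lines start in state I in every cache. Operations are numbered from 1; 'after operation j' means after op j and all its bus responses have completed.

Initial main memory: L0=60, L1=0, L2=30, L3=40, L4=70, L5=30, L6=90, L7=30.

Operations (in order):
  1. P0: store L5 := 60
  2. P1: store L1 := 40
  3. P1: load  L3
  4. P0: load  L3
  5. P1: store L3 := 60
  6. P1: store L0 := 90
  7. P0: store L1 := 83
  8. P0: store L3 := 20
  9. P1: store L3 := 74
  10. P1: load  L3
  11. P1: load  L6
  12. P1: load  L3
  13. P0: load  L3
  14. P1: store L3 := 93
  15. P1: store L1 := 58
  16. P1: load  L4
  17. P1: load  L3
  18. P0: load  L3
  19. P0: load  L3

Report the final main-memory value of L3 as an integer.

memory[L3] = 20

step 1: P0: store L5 := 60  ⟶  MI  (L5)  txn=BusRdX  M[L5]=30
step 2: P1: store L1 := 40  ⟶  IM  (L1)  txn=BusRdX  M[L1]=0
step 3: P1: load  L3  ⟶  IE  (L3)  txn=BusRd  M[L3]=40
step 4: P0: load  L3  ⟶  SS  (L3)  txn=BusRd  M[L3]=40
step 5: P1: store L3 := 60  ⟶  IM  (L3)  txn=BusUpgr  M[L3]=40
step 6: P1: store L0 := 90  ⟶  IM  (L0)  txn=BusRdX  M[L0]=60
step 7: P0: store L1 := 83  ⟶  MI  (L1)  txn=BusRdX+Flush  M[L1]=40
step 8: P0: store L3 := 20  ⟶  MI  (L3)  txn=BusRdX+Flush  M[L3]=60
step 9: P1: store L3 := 74  ⟶  IM  (L3)  txn=BusRdX+Flush  M[L3]=20
step 10: P1: load  L3  ⟶  IM  (L3)  txn=∅  M[L3]=20
step 11: P1: load  L6  ⟶  IE  (L6)  txn=BusRd  M[L6]=90
step 12: P1: load  L3  ⟶  IM  (L3)  txn=∅  M[L3]=20
step 13: P0: load  L3  ⟶  SO  (L3)  txn=BusRd  M[L3]=20
step 14: P1: store L3 := 93  ⟶  IM  (L3)  txn=BusUpgr  M[L3]=20
step 15: P1: store L1 := 58  ⟶  IM  (L1)  txn=BusRdX+Flush  M[L1]=83
step 16: P1: load  L4  ⟶  IE  (L4)  txn=BusRd  M[L4]=70
step 17: P1: load  L3  ⟶  IM  (L3)  txn=∅  M[L3]=20
step 18: P0: load  L3  ⟶  SO  (L3)  txn=BusRd  M[L3]=20
step 19: P0: load  L3  ⟶  SO  (L3)  txn=∅  M[L3]=20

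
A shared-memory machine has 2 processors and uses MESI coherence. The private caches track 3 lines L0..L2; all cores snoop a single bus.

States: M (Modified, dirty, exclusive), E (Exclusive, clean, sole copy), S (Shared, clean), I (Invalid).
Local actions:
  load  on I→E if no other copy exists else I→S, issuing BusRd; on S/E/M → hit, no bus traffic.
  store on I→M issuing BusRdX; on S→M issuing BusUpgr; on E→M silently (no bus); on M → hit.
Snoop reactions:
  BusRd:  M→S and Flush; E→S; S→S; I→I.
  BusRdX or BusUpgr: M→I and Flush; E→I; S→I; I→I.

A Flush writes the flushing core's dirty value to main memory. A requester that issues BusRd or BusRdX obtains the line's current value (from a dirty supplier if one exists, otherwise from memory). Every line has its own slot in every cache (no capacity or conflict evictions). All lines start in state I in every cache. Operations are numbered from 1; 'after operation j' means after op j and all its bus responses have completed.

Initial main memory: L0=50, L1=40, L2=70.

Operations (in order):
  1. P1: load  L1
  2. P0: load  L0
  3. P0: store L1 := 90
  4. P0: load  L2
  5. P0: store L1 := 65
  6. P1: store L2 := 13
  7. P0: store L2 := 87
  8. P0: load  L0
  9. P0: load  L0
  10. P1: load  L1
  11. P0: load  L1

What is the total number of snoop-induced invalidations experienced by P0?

[1] P1: load  L1 | P0:I, P1:E(40) | bus: BusRd
[2] P0: load  L0 | P0:E(50), P1:I | bus: BusRd
[3] P0: store L1 := 90 | P0:M(90), P1:I | bus: BusRdX
[4] P0: load  L2 | P0:E(70), P1:I | bus: BusRd
[5] P0: store L1 := 65 | P0:M(65), P1:I | bus: none
[6] P1: store L2 := 13 | P0:I, P1:M(13) | bus: BusRdX
[7] P0: store L2 := 87 | P0:M(87), P1:I | bus: BusRdX,Flush
[8] P0: load  L0 | P0:E(50), P1:I | bus: none
[9] P0: load  L0 | P0:E(50), P1:I | bus: none
[10] P1: load  L1 | P0:S(65), P1:S(65) | bus: BusRd,Flush
[11] P0: load  L1 | P0:S(65), P1:S(65) | bus: none

invalidations = 1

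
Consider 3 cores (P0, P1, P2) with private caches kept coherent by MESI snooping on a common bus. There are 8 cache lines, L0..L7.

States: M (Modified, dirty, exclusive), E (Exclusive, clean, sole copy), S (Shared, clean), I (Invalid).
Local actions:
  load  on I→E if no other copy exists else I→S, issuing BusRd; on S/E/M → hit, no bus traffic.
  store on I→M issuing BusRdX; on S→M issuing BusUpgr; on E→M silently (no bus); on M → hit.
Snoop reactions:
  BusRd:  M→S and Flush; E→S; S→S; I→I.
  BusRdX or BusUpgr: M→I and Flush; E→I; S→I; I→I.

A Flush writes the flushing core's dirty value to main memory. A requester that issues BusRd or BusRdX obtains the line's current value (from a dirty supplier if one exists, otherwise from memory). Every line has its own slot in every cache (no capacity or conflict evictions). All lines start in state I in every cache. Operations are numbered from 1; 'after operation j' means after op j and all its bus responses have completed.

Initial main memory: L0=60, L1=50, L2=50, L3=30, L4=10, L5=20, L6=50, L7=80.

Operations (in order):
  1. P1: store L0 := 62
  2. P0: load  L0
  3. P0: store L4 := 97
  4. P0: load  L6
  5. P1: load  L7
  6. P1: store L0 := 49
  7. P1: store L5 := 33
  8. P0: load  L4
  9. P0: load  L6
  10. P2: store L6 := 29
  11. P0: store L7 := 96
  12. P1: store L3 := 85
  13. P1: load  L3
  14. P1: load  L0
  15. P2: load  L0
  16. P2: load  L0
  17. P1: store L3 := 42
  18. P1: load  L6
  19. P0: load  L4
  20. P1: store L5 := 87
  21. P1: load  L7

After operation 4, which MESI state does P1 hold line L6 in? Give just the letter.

[1] P1: store L0 := 62 | P0:I, P1:M(62), P2:I | bus: BusRdX
[2] P0: load  L0 | P0:S(62), P1:S(62), P2:I | bus: BusRd,Flush
[3] P0: store L4 := 97 | P0:M(97), P1:I, P2:I | bus: BusRdX
[4] P0: load  L6 | P0:E(50), P1:I, P2:I | bus: BusRd
[5] P1: load  L7 | P0:I, P1:E(80), P2:I | bus: BusRd
[6] P1: store L0 := 49 | P0:I, P1:M(49), P2:I | bus: BusUpgr
[7] P1: store L5 := 33 | P0:I, P1:M(33), P2:I | bus: BusRdX
[8] P0: load  L4 | P0:M(97), P1:I, P2:I | bus: none
[9] P0: load  L6 | P0:E(50), P1:I, P2:I | bus: none
[10] P2: store L6 := 29 | P0:I, P1:I, P2:M(29) | bus: BusRdX
[11] P0: store L7 := 96 | P0:M(96), P1:I, P2:I | bus: BusRdX
[12] P1: store L3 := 85 | P0:I, P1:M(85), P2:I | bus: BusRdX
[13] P1: load  L3 | P0:I, P1:M(85), P2:I | bus: none
[14] P1: load  L0 | P0:I, P1:M(49), P2:I | bus: none
[15] P2: load  L0 | P0:I, P1:S(49), P2:S(49) | bus: BusRd,Flush
[16] P2: load  L0 | P0:I, P1:S(49), P2:S(49) | bus: none
[17] P1: store L3 := 42 | P0:I, P1:M(42), P2:I | bus: none
[18] P1: load  L6 | P0:I, P1:S(29), P2:S(29) | bus: BusRd,Flush
[19] P0: load  L4 | P0:M(97), P1:I, P2:I | bus: none
[20] P1: store L5 := 87 | P0:I, P1:M(87), P2:I | bus: none
[21] P1: load  L7 | P0:S(96), P1:S(96), P2:I | bus: BusRd,Flush

state = I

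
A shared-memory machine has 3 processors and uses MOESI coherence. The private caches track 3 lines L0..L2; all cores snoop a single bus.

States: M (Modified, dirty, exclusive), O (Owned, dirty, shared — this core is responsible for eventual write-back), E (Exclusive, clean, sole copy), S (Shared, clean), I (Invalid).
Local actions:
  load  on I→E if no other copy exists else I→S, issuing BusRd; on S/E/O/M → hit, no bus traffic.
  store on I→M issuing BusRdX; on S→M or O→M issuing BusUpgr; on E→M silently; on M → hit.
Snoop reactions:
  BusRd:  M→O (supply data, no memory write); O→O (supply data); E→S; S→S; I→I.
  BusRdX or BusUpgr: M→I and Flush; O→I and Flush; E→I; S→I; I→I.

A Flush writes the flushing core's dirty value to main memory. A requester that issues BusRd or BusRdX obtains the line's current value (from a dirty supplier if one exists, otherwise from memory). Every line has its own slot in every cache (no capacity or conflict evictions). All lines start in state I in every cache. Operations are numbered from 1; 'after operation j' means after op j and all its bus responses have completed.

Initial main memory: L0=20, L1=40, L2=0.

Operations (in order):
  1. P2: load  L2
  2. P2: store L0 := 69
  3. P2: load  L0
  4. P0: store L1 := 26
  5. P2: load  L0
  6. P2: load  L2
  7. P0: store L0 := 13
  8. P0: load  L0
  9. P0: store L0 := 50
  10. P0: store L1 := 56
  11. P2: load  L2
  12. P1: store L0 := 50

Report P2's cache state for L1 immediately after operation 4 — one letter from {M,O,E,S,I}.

step 1: P2: load  L2  ⟶  IIE  (L2)  txn=BusRd  M[L2]=0
step 2: P2: store L0 := 69  ⟶  IIM  (L0)  txn=BusRdX  M[L0]=20
step 3: P2: load  L0  ⟶  IIM  (L0)  txn=∅  M[L0]=20
step 4: P0: store L1 := 26  ⟶  MII  (L1)  txn=BusRdX  M[L1]=40
step 5: P2: load  L0  ⟶  IIM  (L0)  txn=∅  M[L0]=20
step 6: P2: load  L2  ⟶  IIE  (L2)  txn=∅  M[L2]=0
step 7: P0: store L0 := 13  ⟶  MII  (L0)  txn=BusRdX+Flush  M[L0]=69
step 8: P0: load  L0  ⟶  MII  (L0)  txn=∅  M[L0]=69
step 9: P0: store L0 := 50  ⟶  MII  (L0)  txn=∅  M[L0]=69
step 10: P0: store L1 := 56  ⟶  MII  (L1)  txn=∅  M[L1]=40
step 11: P2: load  L2  ⟶  IIE  (L2)  txn=∅  M[L2]=0
step 12: P1: store L0 := 50  ⟶  IMI  (L0)  txn=BusRdX+Flush  M[L0]=50

state = I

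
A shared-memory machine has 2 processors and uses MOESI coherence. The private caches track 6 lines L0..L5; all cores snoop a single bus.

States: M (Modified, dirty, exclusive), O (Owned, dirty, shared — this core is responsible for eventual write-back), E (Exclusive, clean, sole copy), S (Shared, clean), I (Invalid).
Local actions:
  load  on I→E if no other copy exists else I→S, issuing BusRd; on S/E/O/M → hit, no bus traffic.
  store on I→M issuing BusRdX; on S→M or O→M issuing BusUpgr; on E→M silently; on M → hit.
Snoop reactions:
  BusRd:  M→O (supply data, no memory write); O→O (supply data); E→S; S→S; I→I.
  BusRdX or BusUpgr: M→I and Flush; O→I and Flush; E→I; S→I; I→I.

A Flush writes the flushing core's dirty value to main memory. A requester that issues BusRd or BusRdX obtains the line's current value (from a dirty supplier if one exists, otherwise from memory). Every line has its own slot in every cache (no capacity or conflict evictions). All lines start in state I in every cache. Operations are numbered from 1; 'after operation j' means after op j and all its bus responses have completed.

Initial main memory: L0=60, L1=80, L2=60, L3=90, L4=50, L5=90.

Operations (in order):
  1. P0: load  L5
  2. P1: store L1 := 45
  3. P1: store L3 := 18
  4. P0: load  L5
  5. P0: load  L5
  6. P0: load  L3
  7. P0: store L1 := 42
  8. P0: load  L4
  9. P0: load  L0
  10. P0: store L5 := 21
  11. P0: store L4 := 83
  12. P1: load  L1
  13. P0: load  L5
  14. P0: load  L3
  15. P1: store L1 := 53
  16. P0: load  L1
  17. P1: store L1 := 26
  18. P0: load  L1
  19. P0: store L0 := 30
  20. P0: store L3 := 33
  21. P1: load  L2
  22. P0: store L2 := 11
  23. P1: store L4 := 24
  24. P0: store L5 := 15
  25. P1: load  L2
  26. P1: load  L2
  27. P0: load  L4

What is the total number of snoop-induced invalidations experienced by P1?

[1] P0: load  L5 | P0:E(90), P1:I | bus: BusRd
[2] P1: store L1 := 45 | P0:I, P1:M(45) | bus: BusRdX
[3] P1: store L3 := 18 | P0:I, P1:M(18) | bus: BusRdX
[4] P0: load  L5 | P0:E(90), P1:I | bus: none
[5] P0: load  L5 | P0:E(90), P1:I | bus: none
[6] P0: load  L3 | P0:S(18), P1:O(18) | bus: BusRd
[7] P0: store L1 := 42 | P0:M(42), P1:I | bus: BusRdX,Flush
[8] P0: load  L4 | P0:E(50), P1:I | bus: BusRd
[9] P0: load  L0 | P0:E(60), P1:I | bus: BusRd
[10] P0: store L5 := 21 | P0:M(21), P1:I | bus: none
[11] P0: store L4 := 83 | P0:M(83), P1:I | bus: none
[12] P1: load  L1 | P0:O(42), P1:S(42) | bus: BusRd
[13] P0: load  L5 | P0:M(21), P1:I | bus: none
[14] P0: load  L3 | P0:S(18), P1:O(18) | bus: none
[15] P1: store L1 := 53 | P0:I, P1:M(53) | bus: BusUpgr,Flush
[16] P0: load  L1 | P0:S(53), P1:O(53) | bus: BusRd
[17] P1: store L1 := 26 | P0:I, P1:M(26) | bus: BusUpgr
[18] P0: load  L1 | P0:S(26), P1:O(26) | bus: BusRd
[19] P0: store L0 := 30 | P0:M(30), P1:I | bus: none
[20] P0: store L3 := 33 | P0:M(33), P1:I | bus: BusUpgr,Flush
[21] P1: load  L2 | P0:I, P1:E(60) | bus: BusRd
[22] P0: store L2 := 11 | P0:M(11), P1:I | bus: BusRdX
[23] P1: store L4 := 24 | P0:I, P1:M(24) | bus: BusRdX,Flush
[24] P0: store L5 := 15 | P0:M(15), P1:I | bus: none
[25] P1: load  L2 | P0:O(11), P1:S(11) | bus: BusRd
[26] P1: load  L2 | P0:O(11), P1:S(11) | bus: none
[27] P0: load  L4 | P0:S(24), P1:O(24) | bus: BusRd

invalidations = 3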